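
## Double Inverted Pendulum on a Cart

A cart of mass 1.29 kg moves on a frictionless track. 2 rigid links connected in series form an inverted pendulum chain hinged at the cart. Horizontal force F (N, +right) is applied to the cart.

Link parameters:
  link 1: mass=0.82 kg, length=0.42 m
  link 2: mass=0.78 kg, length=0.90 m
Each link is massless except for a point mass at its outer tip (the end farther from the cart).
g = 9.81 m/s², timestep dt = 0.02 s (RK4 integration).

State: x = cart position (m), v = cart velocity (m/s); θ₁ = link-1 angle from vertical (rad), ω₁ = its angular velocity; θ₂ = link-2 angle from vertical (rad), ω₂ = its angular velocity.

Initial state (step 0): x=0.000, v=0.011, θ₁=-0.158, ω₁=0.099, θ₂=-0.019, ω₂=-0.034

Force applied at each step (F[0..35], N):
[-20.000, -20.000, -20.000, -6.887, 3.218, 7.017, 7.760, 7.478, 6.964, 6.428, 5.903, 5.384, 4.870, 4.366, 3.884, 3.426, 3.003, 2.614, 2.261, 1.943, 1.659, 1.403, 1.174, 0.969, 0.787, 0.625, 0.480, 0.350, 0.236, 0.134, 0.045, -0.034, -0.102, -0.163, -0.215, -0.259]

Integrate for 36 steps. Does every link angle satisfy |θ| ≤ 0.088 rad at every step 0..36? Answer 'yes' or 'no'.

apply F[0]=-20.000 → step 1: x=-0.002, v=-0.255, θ₁=-0.151, ω₁=0.582, θ₂=-0.019, ω₂=0.034
apply F[1]=-20.000 → step 2: x=-0.010, v=-0.525, θ₁=-0.135, ω₁=1.090, θ₂=-0.018, ω₂=0.094
apply F[2]=-20.000 → step 3: x=-0.024, v=-0.804, θ₁=-0.107, ω₁=1.641, θ₂=-0.015, ω₂=0.142
apply F[3]=-6.887 → step 4: x=-0.040, v=-0.890, θ₁=-0.073, ω₁=1.774, θ₂=-0.012, ω₂=0.172
apply F[4]=+3.218 → step 5: x=-0.058, v=-0.829, θ₁=-0.040, ω₁=1.584, θ₂=-0.009, ω₂=0.189
apply F[5]=+7.017 → step 6: x=-0.073, v=-0.715, θ₁=-0.011, ω₁=1.293, θ₂=-0.005, ω₂=0.195
apply F[6]=+7.760 → step 7: x=-0.086, v=-0.595, θ₁=0.012, ω₁=1.009, θ₂=-0.001, ω₂=0.194
apply F[7]=+7.478 → step 8: x=-0.097, v=-0.484, θ₁=0.030, ω₁=0.764, θ₂=0.003, ω₂=0.186
apply F[8]=+6.964 → step 9: x=-0.106, v=-0.385, θ₁=0.043, ω₁=0.559, θ₂=0.007, ω₂=0.172
apply F[9]=+6.428 → step 10: x=-0.112, v=-0.297, θ₁=0.052, ω₁=0.390, θ₂=0.010, ω₂=0.155
apply F[10]=+5.903 → step 11: x=-0.118, v=-0.219, θ₁=0.059, ω₁=0.251, θ₂=0.013, ω₂=0.136
apply F[11]=+5.384 → step 12: x=-0.121, v=-0.150, θ₁=0.062, ω₁=0.137, θ₂=0.015, ω₂=0.116
apply F[12]=+4.870 → step 13: x=-0.124, v=-0.091, θ₁=0.064, ω₁=0.046, θ₂=0.017, ω₂=0.096
apply F[13]=+4.366 → step 14: x=-0.125, v=-0.039, θ₁=0.065, ω₁=-0.026, θ₂=0.019, ω₂=0.076
apply F[14]=+3.884 → step 15: x=-0.125, v=0.006, θ₁=0.063, ω₁=-0.082, θ₂=0.021, ω₂=0.057
apply F[15]=+3.426 → step 16: x=-0.125, v=0.044, θ₁=0.061, ω₁=-0.124, θ₂=0.021, ω₂=0.039
apply F[16]=+3.003 → step 17: x=-0.124, v=0.075, θ₁=0.059, ω₁=-0.155, θ₂=0.022, ω₂=0.023
apply F[17]=+2.614 → step 18: x=-0.122, v=0.102, θ₁=0.055, ω₁=-0.176, θ₂=0.022, ω₂=0.008
apply F[18]=+2.261 → step 19: x=-0.120, v=0.124, θ₁=0.052, ω₁=-0.190, θ₂=0.022, ω₂=-0.005
apply F[19]=+1.943 → step 20: x=-0.117, v=0.142, θ₁=0.048, ω₁=-0.197, θ₂=0.022, ω₂=-0.017
apply F[20]=+1.659 → step 21: x=-0.114, v=0.157, θ₁=0.044, ω₁=-0.200, θ₂=0.022, ω₂=-0.027
apply F[21]=+1.403 → step 22: x=-0.111, v=0.168, θ₁=0.040, ω₁=-0.199, θ₂=0.021, ω₂=-0.036
apply F[22]=+1.174 → step 23: x=-0.107, v=0.177, θ₁=0.036, ω₁=-0.195, θ₂=0.020, ω₂=-0.043
apply F[23]=+0.969 → step 24: x=-0.104, v=0.184, θ₁=0.032, ω₁=-0.189, θ₂=0.019, ω₂=-0.049
apply F[24]=+0.787 → step 25: x=-0.100, v=0.189, θ₁=0.028, ω₁=-0.182, θ₂=0.018, ω₂=-0.054
apply F[25]=+0.625 → step 26: x=-0.096, v=0.192, θ₁=0.025, ω₁=-0.173, θ₂=0.017, ω₂=-0.057
apply F[26]=+0.480 → step 27: x=-0.092, v=0.194, θ₁=0.021, ω₁=-0.164, θ₂=0.016, ω₂=-0.060
apply F[27]=+0.350 → step 28: x=-0.088, v=0.195, θ₁=0.018, ω₁=-0.154, θ₂=0.015, ω₂=-0.062
apply F[28]=+0.236 → step 29: x=-0.084, v=0.194, θ₁=0.015, ω₁=-0.144, θ₂=0.014, ω₂=-0.063
apply F[29]=+0.134 → step 30: x=-0.081, v=0.193, θ₁=0.013, ω₁=-0.134, θ₂=0.012, ω₂=-0.064
apply F[30]=+0.045 → step 31: x=-0.077, v=0.191, θ₁=0.010, ω₁=-0.124, θ₂=0.011, ω₂=-0.063
apply F[31]=-0.034 → step 32: x=-0.073, v=0.188, θ₁=0.008, ω₁=-0.114, θ₂=0.010, ω₂=-0.063
apply F[32]=-0.102 → step 33: x=-0.069, v=0.185, θ₁=0.005, ω₁=-0.105, θ₂=0.009, ω₂=-0.061
apply F[33]=-0.163 → step 34: x=-0.066, v=0.181, θ₁=0.003, ω₁=-0.096, θ₂=0.007, ω₂=-0.060
apply F[34]=-0.215 → step 35: x=-0.062, v=0.177, θ₁=0.002, ω₁=-0.087, θ₂=0.006, ω₂=-0.058
apply F[35]=-0.259 → step 36: x=-0.058, v=0.173, θ₁=-0.000, ω₁=-0.079, θ₂=0.005, ω₂=-0.056
Max |angle| over trajectory = 0.158 rad; bound = 0.088 → exceeded.

Answer: no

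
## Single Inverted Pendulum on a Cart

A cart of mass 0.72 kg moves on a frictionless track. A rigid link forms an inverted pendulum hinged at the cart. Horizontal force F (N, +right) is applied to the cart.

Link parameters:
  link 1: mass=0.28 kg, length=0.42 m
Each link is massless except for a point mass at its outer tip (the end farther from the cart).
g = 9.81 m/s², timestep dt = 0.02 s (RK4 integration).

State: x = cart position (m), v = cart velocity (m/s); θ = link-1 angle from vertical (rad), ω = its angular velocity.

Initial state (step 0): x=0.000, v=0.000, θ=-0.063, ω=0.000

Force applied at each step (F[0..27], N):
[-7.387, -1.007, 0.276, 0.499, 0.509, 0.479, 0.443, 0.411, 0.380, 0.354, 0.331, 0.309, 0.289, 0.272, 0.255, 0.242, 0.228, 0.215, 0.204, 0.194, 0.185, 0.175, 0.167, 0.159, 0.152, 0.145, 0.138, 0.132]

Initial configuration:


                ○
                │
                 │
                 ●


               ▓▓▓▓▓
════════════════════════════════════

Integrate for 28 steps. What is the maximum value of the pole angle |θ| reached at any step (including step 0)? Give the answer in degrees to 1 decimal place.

Answer: 3.6°

Derivation:
apply F[0]=-7.387 → step 1: x=-0.002, v=-0.200, θ=-0.059, ω=0.447
apply F[1]=-1.007 → step 2: x=-0.006, v=-0.224, θ=-0.049, ω=0.479
apply F[2]=+0.276 → step 3: x=-0.011, v=-0.213, θ=-0.040, ω=0.432
apply F[3]=+0.499 → step 4: x=-0.015, v=-0.196, θ=-0.032, ω=0.375
apply F[4]=+0.509 → step 5: x=-0.018, v=-0.180, θ=-0.025, ω=0.323
apply F[5]=+0.479 → step 6: x=-0.022, v=-0.165, θ=-0.019, ω=0.277
apply F[6]=+0.443 → step 7: x=-0.025, v=-0.152, θ=-0.014, ω=0.237
apply F[7]=+0.411 → step 8: x=-0.028, v=-0.139, θ=-0.010, ω=0.202
apply F[8]=+0.380 → step 9: x=-0.031, v=-0.128, θ=-0.006, ω=0.172
apply F[9]=+0.354 → step 10: x=-0.033, v=-0.118, θ=-0.003, ω=0.146
apply F[10]=+0.331 → step 11: x=-0.035, v=-0.109, θ=-0.000, ω=0.123
apply F[11]=+0.309 → step 12: x=-0.037, v=-0.100, θ=0.002, ω=0.104
apply F[12]=+0.289 → step 13: x=-0.039, v=-0.092, θ=0.004, ω=0.087
apply F[13]=+0.272 → step 14: x=-0.041, v=-0.085, θ=0.006, ω=0.072
apply F[14]=+0.255 → step 15: x=-0.043, v=-0.079, θ=0.007, ω=0.059
apply F[15]=+0.242 → step 16: x=-0.044, v=-0.073, θ=0.008, ω=0.048
apply F[16]=+0.228 → step 17: x=-0.046, v=-0.067, θ=0.009, ω=0.039
apply F[17]=+0.215 → step 18: x=-0.047, v=-0.062, θ=0.010, ω=0.030
apply F[18]=+0.204 → step 19: x=-0.048, v=-0.057, θ=0.010, ω=0.023
apply F[19]=+0.194 → step 20: x=-0.049, v=-0.052, θ=0.011, ω=0.017
apply F[20]=+0.185 → step 21: x=-0.050, v=-0.048, θ=0.011, ω=0.012
apply F[21]=+0.175 → step 22: x=-0.051, v=-0.044, θ=0.011, ω=0.008
apply F[22]=+0.167 → step 23: x=-0.052, v=-0.040, θ=0.011, ω=0.004
apply F[23]=+0.159 → step 24: x=-0.053, v=-0.036, θ=0.011, ω=0.001
apply F[24]=+0.152 → step 25: x=-0.054, v=-0.033, θ=0.011, ω=-0.002
apply F[25]=+0.145 → step 26: x=-0.054, v=-0.030, θ=0.011, ω=-0.005
apply F[26]=+0.138 → step 27: x=-0.055, v=-0.027, θ=0.011, ω=-0.006
apply F[27]=+0.132 → step 28: x=-0.055, v=-0.024, θ=0.011, ω=-0.008
Max |angle| over trajectory = 0.063 rad = 3.6°.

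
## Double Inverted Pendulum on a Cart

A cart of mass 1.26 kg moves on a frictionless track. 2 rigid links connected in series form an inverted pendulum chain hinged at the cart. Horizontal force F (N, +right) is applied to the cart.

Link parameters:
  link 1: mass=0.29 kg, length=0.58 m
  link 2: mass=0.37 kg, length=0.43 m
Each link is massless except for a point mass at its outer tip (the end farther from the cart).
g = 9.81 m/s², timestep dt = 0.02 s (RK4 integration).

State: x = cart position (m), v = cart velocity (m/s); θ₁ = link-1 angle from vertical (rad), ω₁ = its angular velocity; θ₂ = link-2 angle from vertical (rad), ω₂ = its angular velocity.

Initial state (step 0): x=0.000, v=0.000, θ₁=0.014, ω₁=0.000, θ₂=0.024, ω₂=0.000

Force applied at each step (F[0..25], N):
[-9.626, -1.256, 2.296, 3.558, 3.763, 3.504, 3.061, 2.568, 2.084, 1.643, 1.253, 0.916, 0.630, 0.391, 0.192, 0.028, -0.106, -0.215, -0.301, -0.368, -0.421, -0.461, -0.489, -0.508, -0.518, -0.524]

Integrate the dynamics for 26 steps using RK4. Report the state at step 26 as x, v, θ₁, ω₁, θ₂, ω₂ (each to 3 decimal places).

apply F[0]=-9.626 → step 1: x=-0.002, v=-0.154, θ₁=0.017, ω₁=0.267, θ₂=0.024, ω₂=0.009
apply F[1]=-1.256 → step 2: x=-0.005, v=-0.176, θ₁=0.022, ω₁=0.309, θ₂=0.024, ω₂=0.014
apply F[2]=+2.296 → step 3: x=-0.008, v=-0.142, θ₁=0.028, ω₁=0.260, θ₂=0.025, ω₂=0.013
apply F[3]=+3.558 → step 4: x=-0.010, v=-0.089, θ₁=0.033, ω₁=0.181, θ₂=0.025, ω₂=0.007
apply F[4]=+3.763 → step 5: x=-0.012, v=-0.033, θ₁=0.035, ω₁=0.100, θ₂=0.025, ω₂=-0.002
apply F[5]=+3.504 → step 6: x=-0.012, v=0.019, θ₁=0.037, ω₁=0.027, θ₂=0.025, ω₂=-0.014
apply F[6]=+3.061 → step 7: x=-0.011, v=0.064, θ₁=0.037, ω₁=-0.032, θ₂=0.024, ω₂=-0.027
apply F[7]=+2.568 → step 8: x=-0.009, v=0.101, θ₁=0.035, ω₁=-0.079, θ₂=0.024, ω₂=-0.039
apply F[8]=+2.084 → step 9: x=-0.007, v=0.130, θ₁=0.034, ω₁=-0.113, θ₂=0.023, ω₂=-0.051
apply F[9]=+1.643 → step 10: x=-0.004, v=0.153, θ₁=0.031, ω₁=-0.137, θ₂=0.022, ω₂=-0.061
apply F[10]=+1.253 → step 11: x=-0.001, v=0.170, θ₁=0.028, ω₁=-0.152, θ₂=0.020, ω₂=-0.070
apply F[11]=+0.916 → step 12: x=0.003, v=0.182, θ₁=0.025, ω₁=-0.160, θ₂=0.019, ω₂=-0.078
apply F[12]=+0.630 → step 13: x=0.006, v=0.189, θ₁=0.022, ω₁=-0.163, θ₂=0.017, ω₂=-0.083
apply F[13]=+0.391 → step 14: x=0.010, v=0.194, θ₁=0.019, ω₁=-0.162, θ₂=0.016, ω₂=-0.087
apply F[14]=+0.192 → step 15: x=0.014, v=0.195, θ₁=0.015, ω₁=-0.158, θ₂=0.014, ω₂=-0.089
apply F[15]=+0.028 → step 16: x=0.018, v=0.194, θ₁=0.012, ω₁=-0.151, θ₂=0.012, ω₂=-0.090
apply F[16]=-0.106 → step 17: x=0.022, v=0.191, θ₁=0.009, ω₁=-0.142, θ₂=0.010, ω₂=-0.090
apply F[17]=-0.215 → step 18: x=0.026, v=0.187, θ₁=0.007, ω₁=-0.133, θ₂=0.008, ω₂=-0.089
apply F[18]=-0.301 → step 19: x=0.029, v=0.182, θ₁=0.004, ω₁=-0.123, θ₂=0.007, ω₂=-0.086
apply F[19]=-0.368 → step 20: x=0.033, v=0.175, θ₁=0.002, ω₁=-0.113, θ₂=0.005, ω₂=-0.083
apply F[20]=-0.421 → step 21: x=0.036, v=0.169, θ₁=-0.000, ω₁=-0.102, θ₂=0.003, ω₂=-0.080
apply F[21]=-0.461 → step 22: x=0.040, v=0.161, θ₁=-0.002, ω₁=-0.092, θ₂=0.002, ω₂=-0.076
apply F[22]=-0.489 → step 23: x=0.043, v=0.154, θ₁=-0.004, ω₁=-0.083, θ₂=0.000, ω₂=-0.071
apply F[23]=-0.508 → step 24: x=0.046, v=0.147, θ₁=-0.006, ω₁=-0.073, θ₂=-0.001, ω₂=-0.066
apply F[24]=-0.518 → step 25: x=0.049, v=0.139, θ₁=-0.007, ω₁=-0.064, θ₂=-0.002, ω₂=-0.062
apply F[25]=-0.524 → step 26: x=0.051, v=0.131, θ₁=-0.008, ω₁=-0.056, θ₂=-0.004, ω₂=-0.057

Answer: x=0.051, v=0.131, θ₁=-0.008, ω₁=-0.056, θ₂=-0.004, ω₂=-0.057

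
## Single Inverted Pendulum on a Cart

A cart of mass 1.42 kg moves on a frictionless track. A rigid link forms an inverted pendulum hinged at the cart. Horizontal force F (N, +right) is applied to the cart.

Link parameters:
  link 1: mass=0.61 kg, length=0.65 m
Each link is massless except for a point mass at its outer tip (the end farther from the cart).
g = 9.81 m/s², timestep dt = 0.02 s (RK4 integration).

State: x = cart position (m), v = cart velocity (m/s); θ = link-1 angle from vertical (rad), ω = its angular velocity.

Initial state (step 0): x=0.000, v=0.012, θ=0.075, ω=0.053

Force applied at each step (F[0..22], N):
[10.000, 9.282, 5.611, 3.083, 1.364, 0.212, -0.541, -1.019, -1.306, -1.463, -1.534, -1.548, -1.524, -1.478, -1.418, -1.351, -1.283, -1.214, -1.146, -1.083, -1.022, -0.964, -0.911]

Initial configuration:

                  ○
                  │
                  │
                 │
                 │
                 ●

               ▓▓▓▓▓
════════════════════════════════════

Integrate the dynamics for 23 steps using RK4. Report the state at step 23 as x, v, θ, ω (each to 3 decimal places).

apply F[0]=+10.000 → step 1: x=0.002, v=0.146, θ=0.074, ω=-0.130
apply F[1]=+9.282 → step 2: x=0.006, v=0.271, θ=0.070, ω=-0.299
apply F[2]=+5.611 → step 3: x=0.012, v=0.344, θ=0.063, ω=-0.392
apply F[3]=+3.083 → step 4: x=0.019, v=0.382, θ=0.055, ω=-0.433
apply F[4]=+1.364 → step 5: x=0.027, v=0.397, θ=0.046, ω=-0.441
apply F[5]=+0.212 → step 6: x=0.035, v=0.397, θ=0.037, ω=-0.428
apply F[6]=-0.541 → step 7: x=0.043, v=0.387, θ=0.029, ω=-0.402
apply F[7]=-1.019 → step 8: x=0.050, v=0.370, θ=0.021, ω=-0.369
apply F[8]=-1.306 → step 9: x=0.058, v=0.350, θ=0.014, ω=-0.333
apply F[9]=-1.463 → step 10: x=0.064, v=0.329, θ=0.008, ω=-0.296
apply F[10]=-1.534 → step 11: x=0.071, v=0.307, θ=0.003, ω=-0.261
apply F[11]=-1.548 → step 12: x=0.077, v=0.285, θ=-0.002, ω=-0.227
apply F[12]=-1.524 → step 13: x=0.082, v=0.264, θ=-0.007, ω=-0.196
apply F[13]=-1.478 → step 14: x=0.087, v=0.244, θ=-0.010, ω=-0.168
apply F[14]=-1.418 → step 15: x=0.092, v=0.225, θ=-0.013, ω=-0.142
apply F[15]=-1.351 → step 16: x=0.096, v=0.207, θ=-0.016, ω=-0.119
apply F[16]=-1.283 → step 17: x=0.100, v=0.190, θ=-0.018, ω=-0.099
apply F[17]=-1.214 → step 18: x=0.104, v=0.175, θ=-0.020, ω=-0.081
apply F[18]=-1.146 → step 19: x=0.107, v=0.160, θ=-0.021, ω=-0.065
apply F[19]=-1.083 → step 20: x=0.110, v=0.147, θ=-0.023, ω=-0.051
apply F[20]=-1.022 → step 21: x=0.113, v=0.135, θ=-0.023, ω=-0.039
apply F[21]=-0.964 → step 22: x=0.116, v=0.123, θ=-0.024, ω=-0.028
apply F[22]=-0.911 → step 23: x=0.118, v=0.112, θ=-0.025, ω=-0.019

Answer: x=0.118, v=0.112, θ=-0.025, ω=-0.019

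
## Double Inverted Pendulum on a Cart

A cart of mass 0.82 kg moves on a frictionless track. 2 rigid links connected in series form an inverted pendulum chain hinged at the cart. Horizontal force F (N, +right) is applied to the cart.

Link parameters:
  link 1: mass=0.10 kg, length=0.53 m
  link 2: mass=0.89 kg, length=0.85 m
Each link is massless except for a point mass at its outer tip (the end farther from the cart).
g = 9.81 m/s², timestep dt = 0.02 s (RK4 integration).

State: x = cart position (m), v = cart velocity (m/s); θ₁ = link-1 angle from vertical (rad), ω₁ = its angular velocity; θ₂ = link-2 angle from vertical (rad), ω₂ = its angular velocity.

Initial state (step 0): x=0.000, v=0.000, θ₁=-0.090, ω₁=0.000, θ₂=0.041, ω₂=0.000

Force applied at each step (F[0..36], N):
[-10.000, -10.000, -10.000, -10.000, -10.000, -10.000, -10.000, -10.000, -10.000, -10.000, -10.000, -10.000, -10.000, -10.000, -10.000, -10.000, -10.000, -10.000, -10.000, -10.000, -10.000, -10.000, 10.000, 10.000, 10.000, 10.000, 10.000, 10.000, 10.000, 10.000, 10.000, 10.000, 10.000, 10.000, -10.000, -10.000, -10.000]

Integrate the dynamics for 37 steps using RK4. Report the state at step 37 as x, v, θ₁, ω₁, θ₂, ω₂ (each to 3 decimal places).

Answer: x=-1.475, v=-0.180, θ₁=2.820, ω₁=-6.266, θ₂=2.192, ω₂=12.229

Derivation:
apply F[0]=-10.000 → step 1: x=-0.002, v=-0.224, θ₁=-0.090, ω₁=-0.021, θ₂=0.044, ω₂=0.286
apply F[1]=-10.000 → step 2: x=-0.009, v=-0.448, θ₁=-0.091, ω₁=-0.050, θ₂=0.052, ω₂=0.578
apply F[2]=-10.000 → step 3: x=-0.020, v=-0.673, θ₁=-0.092, ω₁=-0.090, θ₂=0.067, ω₂=0.880
apply F[3]=-10.000 → step 4: x=-0.036, v=-0.899, θ₁=-0.095, ω₁=-0.141, θ₂=0.088, ω₂=1.194
apply F[4]=-10.000 → step 5: x=-0.056, v=-1.126, θ₁=-0.098, ω₁=-0.193, θ₂=0.115, ω₂=1.515
apply F[5]=-10.000 → step 6: x=-0.081, v=-1.355, θ₁=-0.102, ω₁=-0.228, θ₂=0.148, ω₂=1.834
apply F[6]=-10.000 → step 7: x=-0.110, v=-1.587, θ₁=-0.107, ω₁=-0.225, θ₂=0.188, ω₂=2.140
apply F[7]=-10.000 → step 8: x=-0.144, v=-1.821, θ₁=-0.111, ω₁=-0.164, θ₂=0.234, ω₂=2.420
apply F[8]=-10.000 → step 9: x=-0.183, v=-2.057, θ₁=-0.113, ω₁=-0.031, θ₂=0.285, ω₂=2.671
apply F[9]=-10.000 → step 10: x=-0.227, v=-2.295, θ₁=-0.112, ω₁=0.179, θ₂=0.340, ω₂=2.888
apply F[10]=-10.000 → step 11: x=-0.275, v=-2.534, θ₁=-0.105, ω₁=0.471, θ₂=0.400, ω₂=3.072
apply F[11]=-10.000 → step 12: x=-0.328, v=-2.775, θ₁=-0.092, ω₁=0.844, θ₂=0.463, ω₂=3.223
apply F[12]=-10.000 → step 13: x=-0.386, v=-3.017, θ₁=-0.071, ω₁=1.301, θ₂=0.529, ω₂=3.337
apply F[13]=-10.000 → step 14: x=-0.449, v=-3.260, θ₁=-0.039, ω₁=1.847, θ₂=0.596, ω₂=3.407
apply F[14]=-10.000 → step 15: x=-0.516, v=-3.504, θ₁=0.004, ω₁=2.487, θ₂=0.665, ω₂=3.421
apply F[15]=-10.000 → step 16: x=-0.589, v=-3.747, θ₁=0.061, ω₁=3.231, θ₂=0.733, ω₂=3.361
apply F[16]=-10.000 → step 17: x=-0.666, v=-3.989, θ₁=0.134, ω₁=4.097, θ₂=0.798, ω₂=3.199
apply F[17]=-10.000 → step 18: x=-0.748, v=-4.223, θ₁=0.226, ω₁=5.116, θ₂=0.860, ω₂=2.890
apply F[18]=-10.000 → step 19: x=-0.835, v=-4.440, θ₁=0.340, ω₁=6.349, θ₂=0.913, ω₂=2.366
apply F[19]=-10.000 → step 20: x=-0.926, v=-4.611, θ₁=0.482, ω₁=7.926, θ₂=0.952, ω₂=1.506
apply F[20]=-10.000 → step 21: x=-1.019, v=-4.647, θ₁=0.660, ω₁=10.024, θ₂=0.969, ω₂=0.134
apply F[21]=-10.000 → step 22: x=-1.109, v=-4.299, θ₁=0.883, ω₁=11.915, θ₂=0.956, ω₂=-1.351
apply F[22]=+10.000 → step 23: x=-1.186, v=-3.459, θ₁=1.113, ω₁=10.886, θ₂=0.930, ω₂=-1.018
apply F[23]=+10.000 → step 24: x=-1.249, v=-2.886, θ₁=1.317, ω₁=9.552, θ₂=0.919, ω₂=-0.075
apply F[24]=+10.000 → step 25: x=-1.303, v=-2.464, θ₁=1.499, ω₁=8.758, θ₂=0.926, ω₂=0.730
apply F[25]=+10.000 → step 26: x=-1.348, v=-2.100, θ₁=1.669, ω₁=8.312, θ₂=0.947, ω₂=1.429
apply F[26]=+10.000 → step 27: x=-1.387, v=-1.760, θ₁=1.833, ω₁=8.047, θ₂=0.982, ω₂=2.096
apply F[27]=+10.000 → step 28: x=-1.419, v=-1.431, θ₁=1.992, ω₁=7.864, θ₂=1.031, ω₂=2.776
apply F[28]=+10.000 → step 29: x=-1.444, v=-1.111, θ₁=2.147, ω₁=7.690, θ₂=1.094, ω₂=3.489
apply F[29]=+10.000 → step 30: x=-1.463, v=-0.797, θ₁=2.299, ω₁=7.459, θ₂=1.171, ω₂=4.243
apply F[30]=+10.000 → step 31: x=-1.476, v=-0.491, θ₁=2.445, ω₁=7.105, θ₂=1.264, ω₂=5.030
apply F[31]=+10.000 → step 32: x=-1.483, v=-0.195, θ₁=2.582, ω₁=6.558, θ₂=1.372, ω₂=5.835
apply F[32]=+10.000 → step 33: x=-1.484, v=0.092, θ₁=2.705, ω₁=5.749, θ₂=1.497, ω₂=6.641
apply F[33]=+10.000 → step 34: x=-1.479, v=0.369, θ₁=2.810, ω₁=4.612, θ₂=1.638, ω₂=7.448
apply F[34]=-10.000 → step 35: x=-1.474, v=0.158, θ₁=2.877, ω₁=2.077, θ₂=1.797, ω₂=8.450
apply F[35]=-10.000 → step 36: x=-1.473, v=-0.047, θ₁=2.888, ω₁=-1.159, θ₂=1.977, ω₂=9.699
apply F[36]=-10.000 → step 37: x=-1.475, v=-0.180, θ₁=2.820, ω₁=-6.266, θ₂=2.192, ω₂=12.229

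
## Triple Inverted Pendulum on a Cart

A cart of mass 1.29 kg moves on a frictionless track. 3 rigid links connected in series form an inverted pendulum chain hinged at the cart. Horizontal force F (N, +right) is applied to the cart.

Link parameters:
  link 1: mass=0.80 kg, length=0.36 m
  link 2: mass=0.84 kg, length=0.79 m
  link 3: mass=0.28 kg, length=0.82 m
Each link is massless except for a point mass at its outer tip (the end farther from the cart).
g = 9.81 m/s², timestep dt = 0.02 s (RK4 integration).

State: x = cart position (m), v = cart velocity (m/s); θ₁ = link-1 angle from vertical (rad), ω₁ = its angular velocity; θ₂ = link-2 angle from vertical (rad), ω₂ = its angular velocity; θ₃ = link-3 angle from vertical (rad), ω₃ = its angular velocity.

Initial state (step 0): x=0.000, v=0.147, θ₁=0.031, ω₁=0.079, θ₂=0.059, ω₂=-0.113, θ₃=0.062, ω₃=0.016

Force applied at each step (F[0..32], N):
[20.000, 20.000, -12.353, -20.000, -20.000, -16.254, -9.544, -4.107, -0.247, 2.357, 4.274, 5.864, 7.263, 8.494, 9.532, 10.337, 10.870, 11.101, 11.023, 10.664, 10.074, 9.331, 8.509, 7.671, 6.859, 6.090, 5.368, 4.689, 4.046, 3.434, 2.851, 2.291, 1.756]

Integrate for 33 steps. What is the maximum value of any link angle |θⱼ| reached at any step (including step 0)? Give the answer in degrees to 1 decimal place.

Answer: 10.5°

Derivation:
apply F[0]=+20.000 → step 1: x=0.006, v=0.448, θ₁=0.024, ω₁=-0.765, θ₂=0.057, ω₂=-0.096, θ₃=0.062, ω₃=0.017
apply F[1]=+20.000 → step 2: x=0.018, v=0.754, θ₁=0.000, ω₁=-1.638, θ₂=0.055, ω₂=-0.072, θ₃=0.063, ω₃=0.019
apply F[2]=-12.353 → step 3: x=0.031, v=0.567, θ₁=-0.028, ω₁=-1.175, θ₂=0.054, ω₂=-0.034, θ₃=0.063, ω₃=0.022
apply F[3]=-20.000 → step 4: x=0.040, v=0.268, θ₁=-0.044, ω₁=-0.436, θ₂=0.054, ω₂=0.021, θ₃=0.064, ω₃=0.025
apply F[4]=-20.000 → step 5: x=0.042, v=-0.028, θ₁=-0.045, ω₁=0.281, θ₂=0.055, ω₂=0.082, θ₃=0.064, ω₃=0.028
apply F[5]=-16.254 → step 6: x=0.039, v=-0.268, θ₁=-0.034, ω₁=0.850, θ₂=0.057, ω₂=0.141, θ₃=0.065, ω₃=0.031
apply F[6]=-9.544 → step 7: x=0.032, v=-0.409, θ₁=-0.014, ω₁=1.166, θ₂=0.061, ω₂=0.188, θ₃=0.065, ω₃=0.033
apply F[7]=-4.107 → step 8: x=0.023, v=-0.472, θ₁=0.010, ω₁=1.294, θ₂=0.065, ω₂=0.224, θ₃=0.066, ω₃=0.034
apply F[8]=-0.247 → step 9: x=0.014, v=-0.482, θ₁=0.036, ω₁=1.305, θ₂=0.069, ω₂=0.248, θ₃=0.067, ω₃=0.033
apply F[9]=+2.357 → step 10: x=0.004, v=-0.459, θ₁=0.062, ω₁=1.251, θ₂=0.075, ω₂=0.262, θ₃=0.067, ω₃=0.032
apply F[10]=+4.274 → step 11: x=-0.004, v=-0.414, θ₁=0.086, ω₁=1.163, θ₂=0.080, ω₂=0.264, θ₃=0.068, ω₃=0.029
apply F[11]=+5.864 → step 12: x=-0.012, v=-0.350, θ₁=0.108, ω₁=1.052, θ₂=0.085, ω₂=0.257, θ₃=0.068, ω₃=0.025
apply F[12]=+7.263 → step 13: x=-0.018, v=-0.272, θ₁=0.128, ω₁=0.924, θ₂=0.090, ω₂=0.240, θ₃=0.069, ω₃=0.019
apply F[13]=+8.494 → step 14: x=-0.023, v=-0.181, θ₁=0.145, ω₁=0.781, θ₂=0.095, ω₂=0.215, θ₃=0.069, ω₃=0.011
apply F[14]=+9.532 → step 15: x=-0.025, v=-0.079, θ₁=0.159, ω₁=0.629, θ₂=0.099, ω₂=0.183, θ₃=0.069, ω₃=0.002
apply F[15]=+10.337 → step 16: x=-0.026, v=0.030, θ₁=0.170, ω₁=0.469, θ₂=0.102, ω₂=0.145, θ₃=0.069, ω₃=-0.009
apply F[16]=+10.870 → step 17: x=-0.024, v=0.145, θ₁=0.177, ω₁=0.308, θ₂=0.104, ω₂=0.103, θ₃=0.069, ω₃=-0.020
apply F[17]=+11.101 → step 18: x=-0.020, v=0.260, θ₁=0.182, ω₁=0.150, θ₂=0.106, ω₂=0.059, θ₃=0.068, ω₃=-0.033
apply F[18]=+11.023 → step 19: x=-0.014, v=0.374, θ₁=0.184, ω₁=0.002, θ₂=0.107, ω₂=0.013, θ₃=0.068, ω₃=-0.046
apply F[19]=+10.664 → step 20: x=-0.005, v=0.482, θ₁=0.182, ω₁=-0.132, θ₂=0.107, ω₂=-0.032, θ₃=0.067, ω₃=-0.059
apply F[20]=+10.074 → step 21: x=0.006, v=0.582, θ₁=0.178, ω₁=-0.248, θ₂=0.105, ω₂=-0.076, θ₃=0.065, ω₃=-0.073
apply F[21]=+9.331 → step 22: x=0.018, v=0.673, θ₁=0.173, ω₁=-0.344, θ₂=0.104, ω₂=-0.117, θ₃=0.064, ω₃=-0.086
apply F[22]=+8.509 → step 23: x=0.032, v=0.754, θ₁=0.165, ω₁=-0.421, θ₂=0.101, ω₂=-0.155, θ₃=0.062, ω₃=-0.099
apply F[23]=+7.671 → step 24: x=0.048, v=0.825, θ₁=0.156, ω₁=-0.480, θ₂=0.097, ω₂=-0.190, θ₃=0.060, ω₃=-0.112
apply F[24]=+6.859 → step 25: x=0.065, v=0.887, θ₁=0.146, ω₁=-0.524, θ₂=0.093, ω₂=-0.220, θ₃=0.057, ω₃=-0.124
apply F[25]=+6.090 → step 26: x=0.084, v=0.940, θ₁=0.135, ω₁=-0.556, θ₂=0.089, ω₂=-0.247, θ₃=0.055, ω₃=-0.135
apply F[26]=+5.368 → step 27: x=0.103, v=0.985, θ₁=0.124, ω₁=-0.577, θ₂=0.083, ω₂=-0.271, θ₃=0.052, ω₃=-0.146
apply F[27]=+4.689 → step 28: x=0.123, v=1.023, θ₁=0.112, ω₁=-0.590, θ₂=0.078, ω₂=-0.291, θ₃=0.049, ω₃=-0.155
apply F[28]=+4.046 → step 29: x=0.144, v=1.055, θ₁=0.100, ω₁=-0.597, θ₂=0.072, ω₂=-0.307, θ₃=0.046, ω₃=-0.164
apply F[29]=+3.434 → step 30: x=0.165, v=1.081, θ₁=0.088, ω₁=-0.598, θ₂=0.065, ω₂=-0.320, θ₃=0.042, ω₃=-0.171
apply F[30]=+2.851 → step 31: x=0.187, v=1.102, θ₁=0.077, ω₁=-0.595, θ₂=0.059, ω₂=-0.330, θ₃=0.039, ω₃=-0.178
apply F[31]=+2.291 → step 32: x=0.209, v=1.117, θ₁=0.065, ω₁=-0.587, θ₂=0.052, ω₂=-0.338, θ₃=0.035, ω₃=-0.184
apply F[32]=+1.756 → step 33: x=0.232, v=1.127, θ₁=0.053, ω₁=-0.576, θ₂=0.045, ω₂=-0.342, θ₃=0.032, ω₃=-0.189
Max |angle| over trajectory = 0.184 rad = 10.5°.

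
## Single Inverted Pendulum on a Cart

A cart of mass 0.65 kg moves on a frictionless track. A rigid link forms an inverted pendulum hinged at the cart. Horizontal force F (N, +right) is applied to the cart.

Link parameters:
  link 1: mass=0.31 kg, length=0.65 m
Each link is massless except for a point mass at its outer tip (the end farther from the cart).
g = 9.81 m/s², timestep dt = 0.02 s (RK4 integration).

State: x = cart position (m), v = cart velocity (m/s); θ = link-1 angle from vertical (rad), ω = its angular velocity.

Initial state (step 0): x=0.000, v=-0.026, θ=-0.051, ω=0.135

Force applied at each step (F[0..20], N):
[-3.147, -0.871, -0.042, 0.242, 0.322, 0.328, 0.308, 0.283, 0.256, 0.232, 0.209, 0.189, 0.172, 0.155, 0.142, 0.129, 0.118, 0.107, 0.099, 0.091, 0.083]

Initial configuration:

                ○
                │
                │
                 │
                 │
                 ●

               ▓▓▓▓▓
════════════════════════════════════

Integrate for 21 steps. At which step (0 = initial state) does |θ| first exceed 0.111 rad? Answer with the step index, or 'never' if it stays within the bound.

apply F[0]=-3.147 → step 1: x=-0.001, v=-0.118, θ=-0.047, ω=0.262
apply F[1]=-0.871 → step 2: x=-0.004, v=-0.141, θ=-0.042, ω=0.283
apply F[2]=-0.042 → step 3: x=-0.007, v=-0.138, θ=-0.036, ω=0.268
apply F[3]=+0.242 → step 4: x=-0.009, v=-0.128, θ=-0.031, ω=0.242
apply F[4]=+0.322 → step 5: x=-0.012, v=-0.115, θ=-0.026, ω=0.214
apply F[5]=+0.328 → step 6: x=-0.014, v=-0.103, θ=-0.022, ω=0.187
apply F[6]=+0.308 → step 7: x=-0.016, v=-0.092, θ=-0.019, ω=0.163
apply F[7]=+0.283 → step 8: x=-0.018, v=-0.081, θ=-0.016, ω=0.142
apply F[8]=+0.256 → step 9: x=-0.019, v=-0.072, θ=-0.013, ω=0.124
apply F[9]=+0.232 → step 10: x=-0.021, v=-0.064, θ=-0.011, ω=0.107
apply F[10]=+0.209 → step 11: x=-0.022, v=-0.056, θ=-0.009, ω=0.093
apply F[11]=+0.189 → step 12: x=-0.023, v=-0.050, θ=-0.007, ω=0.081
apply F[12]=+0.172 → step 13: x=-0.024, v=-0.044, θ=-0.006, ω=0.070
apply F[13]=+0.155 → step 14: x=-0.025, v=-0.039, θ=-0.004, ω=0.060
apply F[14]=+0.142 → step 15: x=-0.025, v=-0.034, θ=-0.003, ω=0.052
apply F[15]=+0.129 → step 16: x=-0.026, v=-0.030, θ=-0.002, ω=0.044
apply F[16]=+0.118 → step 17: x=-0.027, v=-0.026, θ=-0.002, ω=0.038
apply F[17]=+0.107 → step 18: x=-0.027, v=-0.023, θ=-0.001, ω=0.032
apply F[18]=+0.099 → step 19: x=-0.028, v=-0.019, θ=-0.000, ω=0.027
apply F[19]=+0.091 → step 20: x=-0.028, v=-0.017, θ=0.000, ω=0.023
apply F[20]=+0.083 → step 21: x=-0.028, v=-0.014, θ=0.001, ω=0.019
max |θ| = 0.051 ≤ 0.111 over all 22 states.

Answer: never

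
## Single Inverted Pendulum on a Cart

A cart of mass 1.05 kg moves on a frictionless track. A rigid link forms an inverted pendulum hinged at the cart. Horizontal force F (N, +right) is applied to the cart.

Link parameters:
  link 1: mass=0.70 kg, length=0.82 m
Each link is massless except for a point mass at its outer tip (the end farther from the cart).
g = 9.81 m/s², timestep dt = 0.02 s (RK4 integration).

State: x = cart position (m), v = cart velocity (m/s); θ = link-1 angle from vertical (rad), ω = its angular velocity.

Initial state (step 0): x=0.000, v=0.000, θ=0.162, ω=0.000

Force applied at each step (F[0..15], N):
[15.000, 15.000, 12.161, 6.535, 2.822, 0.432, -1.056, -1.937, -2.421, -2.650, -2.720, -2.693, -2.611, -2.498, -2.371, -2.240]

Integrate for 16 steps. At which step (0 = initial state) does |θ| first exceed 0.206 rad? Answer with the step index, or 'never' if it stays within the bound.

apply F[0]=+15.000 → step 1: x=0.003, v=0.261, θ=0.159, ω=-0.275
apply F[1]=+15.000 → step 2: x=0.010, v=0.522, θ=0.151, ω=-0.554
apply F[2]=+12.161 → step 3: x=0.023, v=0.733, θ=0.138, ω=-0.773
apply F[3]=+6.535 → step 4: x=0.039, v=0.841, θ=0.121, ω=-0.872
apply F[4]=+2.822 → step 5: x=0.056, v=0.880, θ=0.104, ω=-0.894
apply F[5]=+0.432 → step 6: x=0.073, v=0.877, θ=0.086, ω=-0.867
apply F[6]=-1.056 → step 7: x=0.091, v=0.848, θ=0.069, ω=-0.813
apply F[7]=-1.937 → step 8: x=0.107, v=0.803, θ=0.054, ω=-0.744
apply F[8]=-2.421 → step 9: x=0.123, v=0.751, θ=0.040, ω=-0.670
apply F[9]=-2.650 → step 10: x=0.137, v=0.697, θ=0.027, ω=-0.595
apply F[10]=-2.720 → step 11: x=0.151, v=0.642, θ=0.016, ω=-0.524
apply F[11]=-2.693 → step 12: x=0.163, v=0.590, θ=0.006, ω=-0.457
apply F[12]=-2.611 → step 13: x=0.174, v=0.540, θ=-0.003, ω=-0.396
apply F[13]=-2.498 → step 14: x=0.185, v=0.493, θ=-0.010, ω=-0.340
apply F[14]=-2.371 → step 15: x=0.194, v=0.449, θ=-0.016, ω=-0.291
apply F[15]=-2.240 → step 16: x=0.203, v=0.409, θ=-0.022, ω=-0.246
max |θ| = 0.162 ≤ 0.206 over all 17 states.

Answer: never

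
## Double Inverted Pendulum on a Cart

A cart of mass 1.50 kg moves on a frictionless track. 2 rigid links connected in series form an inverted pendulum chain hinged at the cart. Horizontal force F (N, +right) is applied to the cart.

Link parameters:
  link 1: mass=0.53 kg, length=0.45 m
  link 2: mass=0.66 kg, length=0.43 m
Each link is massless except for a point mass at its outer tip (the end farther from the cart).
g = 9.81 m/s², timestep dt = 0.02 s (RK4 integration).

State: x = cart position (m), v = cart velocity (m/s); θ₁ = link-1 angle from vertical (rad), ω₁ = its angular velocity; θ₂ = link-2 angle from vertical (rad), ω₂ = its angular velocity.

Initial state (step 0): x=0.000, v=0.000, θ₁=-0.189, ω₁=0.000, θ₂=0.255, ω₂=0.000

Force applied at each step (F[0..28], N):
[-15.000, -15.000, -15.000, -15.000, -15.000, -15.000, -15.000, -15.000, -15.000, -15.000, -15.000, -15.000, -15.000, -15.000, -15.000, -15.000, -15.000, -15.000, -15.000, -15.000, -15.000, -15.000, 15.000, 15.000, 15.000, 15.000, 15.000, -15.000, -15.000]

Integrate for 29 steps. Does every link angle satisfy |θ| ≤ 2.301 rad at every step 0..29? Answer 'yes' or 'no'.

apply F[0]=-15.000 → step 1: x=-0.002, v=-0.173, θ₁=-0.188, ω₁=0.099, θ₂=0.259, ω₂=0.411
apply F[1]=-15.000 → step 2: x=-0.007, v=-0.346, θ₁=-0.185, ω₁=0.203, θ₂=0.271, ω₂=0.821
apply F[2]=-15.000 → step 3: x=-0.016, v=-0.521, θ₁=-0.180, ω₁=0.316, θ₂=0.292, ω₂=1.232
apply F[3]=-15.000 → step 4: x=-0.028, v=-0.697, θ₁=-0.172, ω₁=0.444, θ₂=0.321, ω₂=1.640
apply F[4]=-15.000 → step 5: x=-0.043, v=-0.876, θ₁=-0.162, ω₁=0.594, θ₂=0.358, ω₂=2.045
apply F[5]=-15.000 → step 6: x=-0.063, v=-1.058, θ₁=-0.148, ω₁=0.772, θ₂=0.402, ω₂=2.441
apply F[6]=-15.000 → step 7: x=-0.086, v=-1.243, θ₁=-0.131, ω₁=0.987, θ₂=0.455, ω₂=2.823
apply F[7]=-15.000 → step 8: x=-0.113, v=-1.431, θ₁=-0.109, ω₁=1.247, θ₂=0.515, ω₂=3.184
apply F[8]=-15.000 → step 9: x=-0.143, v=-1.623, θ₁=-0.081, ω₁=1.562, θ₂=0.582, ω₂=3.515
apply F[9]=-15.000 → step 10: x=-0.178, v=-1.819, θ₁=-0.046, ω₁=1.939, θ₂=0.656, ω₂=3.803
apply F[10]=-15.000 → step 11: x=-0.216, v=-2.017, θ₁=-0.003, ω₁=2.384, θ₂=0.734, ω₂=4.035
apply F[11]=-15.000 → step 12: x=-0.258, v=-2.218, θ₁=0.050, ω₁=2.902, θ₂=0.816, ω₂=4.192
apply F[12]=-15.000 → step 13: x=-0.305, v=-2.419, θ₁=0.114, ω₁=3.493, θ₂=0.901, ω₂=4.252
apply F[13]=-15.000 → step 14: x=-0.355, v=-2.617, θ₁=0.190, ω₁=4.151, θ₂=0.986, ω₂=4.190
apply F[14]=-15.000 → step 15: x=-0.409, v=-2.806, θ₁=0.280, ω₁=4.867, θ₂=1.068, ω₂=3.979
apply F[15]=-15.000 → step 16: x=-0.467, v=-2.979, θ₁=0.385, ω₁=5.623, θ₂=1.144, ω₂=3.599
apply F[16]=-15.000 → step 17: x=-0.528, v=-3.124, θ₁=0.506, ω₁=6.401, θ₂=1.210, ω₂=3.039
apply F[17]=-15.000 → step 18: x=-0.592, v=-3.226, θ₁=0.641, ω₁=7.180, θ₂=1.264, ω₂=2.312
apply F[18]=-15.000 → step 19: x=-0.657, v=-3.269, θ₁=0.793, ω₁=7.937, θ₂=1.302, ω₂=1.469
apply F[19]=-15.000 → step 20: x=-0.722, v=-3.235, θ₁=0.958, ω₁=8.636, θ₂=1.323, ω₂=0.619
apply F[20]=-15.000 → step 21: x=-0.786, v=-3.112, θ₁=1.137, ω₁=9.220, θ₂=1.328, ω₂=-0.052
apply F[21]=-15.000 → step 22: x=-0.846, v=-2.910, θ₁=1.326, ω₁=9.621, θ₂=1.324, ω₂=-0.314
apply F[22]=+15.000 → step 23: x=-0.899, v=-2.437, θ₁=1.520, ω₁=9.800, θ₂=1.318, ω₂=-0.128
apply F[23]=+15.000 → step 24: x=-0.943, v=-1.949, θ₁=1.718, ω₁=10.004, θ₂=1.321, ω₂=0.434
apply F[24]=+15.000 → step 25: x=-0.977, v=-1.453, θ₁=1.921, ω₁=10.250, θ₂=1.338, ω₂=1.385
apply F[25]=+15.000 → step 26: x=-1.001, v=-0.953, θ₁=2.128, ω₁=10.533, θ₂=1.379, ω₂=2.749
apply F[26]=+15.000 → step 27: x=-1.016, v=-0.456, θ₁=2.342, ω₁=10.793, θ₂=1.452, ω₂=4.577
apply F[27]=-15.000 → step 28: x=-1.023, v=-0.332, θ₁=2.552, ω₁=10.133, θ₂=1.570, ω₂=7.278
apply F[28]=-15.000 → step 29: x=-1.029, v=-0.297, θ₁=2.744, ω₁=8.941, θ₂=1.743, ω₂=10.031
Max |angle| over trajectory = 2.744 rad; bound = 2.301 → exceeded.

Answer: no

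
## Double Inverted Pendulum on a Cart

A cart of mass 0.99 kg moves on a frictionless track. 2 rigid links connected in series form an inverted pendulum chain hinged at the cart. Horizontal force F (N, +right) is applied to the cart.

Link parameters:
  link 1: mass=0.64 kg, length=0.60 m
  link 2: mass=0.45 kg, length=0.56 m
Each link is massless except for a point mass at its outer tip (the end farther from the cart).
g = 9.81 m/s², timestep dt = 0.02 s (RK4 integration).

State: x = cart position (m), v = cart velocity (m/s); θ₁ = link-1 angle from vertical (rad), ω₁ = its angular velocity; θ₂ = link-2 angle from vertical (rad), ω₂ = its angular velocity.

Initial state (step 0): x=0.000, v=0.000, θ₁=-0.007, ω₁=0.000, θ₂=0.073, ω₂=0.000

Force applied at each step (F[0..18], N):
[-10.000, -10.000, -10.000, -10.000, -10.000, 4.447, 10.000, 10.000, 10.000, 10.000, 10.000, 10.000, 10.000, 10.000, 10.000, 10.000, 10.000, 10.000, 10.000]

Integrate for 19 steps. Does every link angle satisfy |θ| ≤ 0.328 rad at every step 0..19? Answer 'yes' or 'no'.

apply F[0]=-10.000 → step 1: x=-0.002, v=-0.201, θ₁=-0.004, ω₁=0.314, θ₂=0.073, ω₂=0.047
apply F[1]=-10.000 → step 2: x=-0.008, v=-0.403, θ₁=0.006, ω₁=0.635, θ₂=0.075, ω₂=0.090
apply F[2]=-10.000 → step 3: x=-0.018, v=-0.607, θ₁=0.022, ω₁=0.967, θ₂=0.077, ω₂=0.126
apply F[3]=-10.000 → step 4: x=-0.032, v=-0.816, θ₁=0.044, ω₁=1.315, θ₂=0.080, ω₂=0.150
apply F[4]=-10.000 → step 5: x=-0.051, v=-1.028, θ₁=0.074, ω₁=1.682, θ₂=0.083, ω₂=0.161
apply F[5]=+4.447 → step 6: x=-0.071, v=-0.955, θ₁=0.107, ω₁=1.592, θ₂=0.086, ω₂=0.158
apply F[6]=+10.000 → step 7: x=-0.088, v=-0.778, θ₁=0.136, ω₁=1.348, θ₂=0.089, ω₂=0.138
apply F[7]=+10.000 → step 8: x=-0.102, v=-0.609, θ₁=0.161, ω₁=1.131, θ₂=0.092, ω₂=0.102
apply F[8]=+10.000 → step 9: x=-0.112, v=-0.446, θ₁=0.182, ω₁=0.939, θ₂=0.093, ω₂=0.052
apply F[9]=+10.000 → step 10: x=-0.120, v=-0.288, θ₁=0.199, ω₁=0.767, θ₂=0.094, ω₂=-0.011
apply F[10]=+10.000 → step 11: x=-0.124, v=-0.135, θ₁=0.213, ω₁=0.611, θ₂=0.093, ω₂=-0.085
apply F[11]=+10.000 → step 12: x=-0.125, v=0.015, θ₁=0.223, ω₁=0.470, θ₂=0.090, ω₂=-0.169
apply F[12]=+10.000 → step 13: x=-0.123, v=0.163, θ₁=0.231, ω₁=0.340, θ₂=0.086, ω₂=-0.261
apply F[13]=+10.000 → step 14: x=-0.119, v=0.308, θ₁=0.237, ω₁=0.218, θ₂=0.080, ω₂=-0.362
apply F[14]=+10.000 → step 15: x=-0.111, v=0.453, θ₁=0.240, ω₁=0.102, θ₂=0.071, ω₂=-0.471
apply F[15]=+10.000 → step 16: x=-0.100, v=0.598, θ₁=0.241, ω₁=-0.011, θ₂=0.061, ω₂=-0.586
apply F[16]=+10.000 → step 17: x=-0.087, v=0.743, θ₁=0.240, ω₁=-0.122, θ₂=0.048, ω₂=-0.709
apply F[17]=+10.000 → step 18: x=-0.071, v=0.889, θ₁=0.236, ω₁=-0.233, θ₂=0.032, ω₂=-0.838
apply F[18]=+10.000 → step 19: x=-0.052, v=1.036, θ₁=0.230, ω₁=-0.347, θ₂=0.014, ω₂=-0.974
Max |angle| over trajectory = 0.241 rad; bound = 0.328 → within bound.

Answer: yes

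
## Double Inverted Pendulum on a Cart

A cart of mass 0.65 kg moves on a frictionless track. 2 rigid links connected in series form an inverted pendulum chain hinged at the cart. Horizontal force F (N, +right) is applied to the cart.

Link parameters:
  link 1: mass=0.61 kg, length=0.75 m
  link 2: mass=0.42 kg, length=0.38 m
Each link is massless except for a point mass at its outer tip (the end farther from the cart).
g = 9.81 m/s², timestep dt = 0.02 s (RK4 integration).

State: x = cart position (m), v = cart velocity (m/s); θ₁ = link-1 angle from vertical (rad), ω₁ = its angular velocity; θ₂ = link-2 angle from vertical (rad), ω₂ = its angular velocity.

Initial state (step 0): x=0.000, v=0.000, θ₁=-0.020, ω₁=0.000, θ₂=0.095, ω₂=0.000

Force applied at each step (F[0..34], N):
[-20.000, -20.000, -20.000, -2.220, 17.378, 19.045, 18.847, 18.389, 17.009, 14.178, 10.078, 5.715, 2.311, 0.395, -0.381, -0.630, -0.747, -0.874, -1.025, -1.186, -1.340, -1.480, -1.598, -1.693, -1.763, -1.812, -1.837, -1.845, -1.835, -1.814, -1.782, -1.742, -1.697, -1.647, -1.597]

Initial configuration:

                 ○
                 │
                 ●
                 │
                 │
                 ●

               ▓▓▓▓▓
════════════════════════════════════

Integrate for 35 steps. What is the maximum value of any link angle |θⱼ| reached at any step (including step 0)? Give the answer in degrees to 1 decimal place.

Answer: 11.8°

Derivation:
apply F[0]=-20.000 → step 1: x=-0.006, v=-0.610, θ₁=-0.012, ω₁=0.788, θ₂=0.096, ω₂=0.101
apply F[1]=-20.000 → step 2: x=-0.024, v=-1.225, θ₁=0.012, ω₁=1.591, θ₂=0.099, ω₂=0.178
apply F[2]=-20.000 → step 3: x=-0.055, v=-1.845, θ₁=0.052, ω₁=2.418, θ₂=0.103, ω₂=0.215
apply F[3]=-2.220 → step 4: x=-0.093, v=-1.925, θ₁=0.101, ω₁=2.542, θ₂=0.107, ω₂=0.228
apply F[4]=+17.378 → step 5: x=-0.126, v=-1.426, θ₁=0.146, ω₁=1.917, θ₂=0.112, ω₂=0.215
apply F[5]=+19.045 → step 6: x=-0.150, v=-0.902, θ₁=0.178, ω₁=1.281, θ₂=0.116, ω₂=0.162
apply F[6]=+18.847 → step 7: x=-0.163, v=-0.402, θ₁=0.197, ω₁=0.693, θ₂=0.118, ω₂=0.076
apply F[7]=+18.389 → step 8: x=-0.166, v=0.073, θ₁=0.206, ω₁=0.146, θ₂=0.119, ω₂=-0.029
apply F[8]=+17.009 → step 9: x=-0.160, v=0.506, θ₁=0.204, ω₁=-0.343, θ₂=0.117, ω₂=-0.138
apply F[9]=+14.178 → step 10: x=-0.146, v=0.862, θ₁=0.193, ω₁=-0.737, θ₂=0.113, ω₂=-0.233
apply F[10]=+10.078 → step 11: x=-0.127, v=1.107, θ₁=0.176, ω₁=-0.994, θ₂=0.108, ω₂=-0.307
apply F[11]=+5.715 → step 12: x=-0.103, v=1.231, θ₁=0.155, ω₁=-1.104, θ₂=0.101, ω₂=-0.361
apply F[12]=+2.311 → step 13: x=-0.078, v=1.261, θ₁=0.133, ω₁=-1.099, θ₂=0.093, ω₂=-0.398
apply F[13]=+0.395 → step 14: x=-0.053, v=1.240, θ₁=0.111, ω₁=-1.033, θ₂=0.085, ω₂=-0.423
apply F[14]=-0.381 → step 15: x=-0.029, v=1.200, θ₁=0.092, ω₁=-0.951, θ₂=0.077, ω₂=-0.439
apply F[15]=-0.630 → step 16: x=-0.005, v=1.157, θ₁=0.073, ω₁=-0.871, θ₂=0.068, ω₂=-0.447
apply F[16]=-0.747 → step 17: x=0.017, v=1.116, θ₁=0.057, ω₁=-0.798, θ₂=0.059, ω₂=-0.448
apply F[17]=-0.874 → step 18: x=0.039, v=1.074, θ₁=0.041, ω₁=-0.731, θ₂=0.050, ω₂=-0.444
apply F[18]=-1.025 → step 19: x=0.060, v=1.033, θ₁=0.027, ω₁=-0.669, θ₂=0.041, ω₂=-0.435
apply F[19]=-1.186 → step 20: x=0.080, v=0.990, θ₁=0.015, ω₁=-0.609, θ₂=0.032, ω₂=-0.422
apply F[20]=-1.340 → step 21: x=0.100, v=0.946, θ₁=0.003, ω₁=-0.551, θ₂=0.024, ω₂=-0.405
apply F[21]=-1.480 → step 22: x=0.118, v=0.901, θ₁=-0.007, ω₁=-0.496, θ₂=0.016, ω₂=-0.386
apply F[22]=-1.598 → step 23: x=0.136, v=0.856, θ₁=-0.017, ω₁=-0.443, θ₂=0.009, ω₂=-0.365
apply F[23]=-1.693 → step 24: x=0.152, v=0.810, θ₁=-0.025, ω₁=-0.392, θ₂=0.002, ω₂=-0.343
apply F[24]=-1.763 → step 25: x=0.168, v=0.765, θ₁=-0.032, ω₁=-0.344, θ₂=-0.005, ω₂=-0.319
apply F[25]=-1.812 → step 26: x=0.183, v=0.720, θ₁=-0.039, ω₁=-0.299, θ₂=-0.011, ω₂=-0.295
apply F[26]=-1.837 → step 27: x=0.197, v=0.677, θ₁=-0.044, ω₁=-0.257, θ₂=-0.017, ω₂=-0.271
apply F[27]=-1.845 → step 28: x=0.210, v=0.634, θ₁=-0.049, ω₁=-0.218, θ₂=-0.022, ω₂=-0.247
apply F[28]=-1.835 → step 29: x=0.222, v=0.594, θ₁=-0.053, ω₁=-0.182, θ₂=-0.027, ω₂=-0.224
apply F[29]=-1.814 → step 30: x=0.234, v=0.555, θ₁=-0.056, ω₁=-0.150, θ₂=-0.031, ω₂=-0.201
apply F[30]=-1.782 → step 31: x=0.245, v=0.519, θ₁=-0.059, ω₁=-0.121, θ₂=-0.035, ω₂=-0.179
apply F[31]=-1.742 → step 32: x=0.255, v=0.484, θ₁=-0.061, ω₁=-0.094, θ₂=-0.038, ω₂=-0.158
apply F[32]=-1.697 → step 33: x=0.264, v=0.451, θ₁=-0.063, ω₁=-0.071, θ₂=-0.041, ω₂=-0.138
apply F[33]=-1.647 → step 34: x=0.273, v=0.420, θ₁=-0.064, ω₁=-0.051, θ₂=-0.044, ω₂=-0.119
apply F[34]=-1.597 → step 35: x=0.281, v=0.391, θ₁=-0.065, ω₁=-0.033, θ₂=-0.046, ω₂=-0.102
Max |angle| over trajectory = 0.206 rad = 11.8°.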